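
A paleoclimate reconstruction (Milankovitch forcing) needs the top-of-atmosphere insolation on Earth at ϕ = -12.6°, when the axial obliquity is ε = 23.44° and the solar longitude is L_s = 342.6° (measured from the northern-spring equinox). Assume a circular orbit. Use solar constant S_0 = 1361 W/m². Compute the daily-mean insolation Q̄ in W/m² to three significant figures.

Solar declination: sin δ = sin ε · sin L_s = sin 23.44° × sin 342.6° = -0.11895, so δ = -6.832°.
cos h₀ = −tan(-12.6°) tan(-6.832°) = -0.0268, h₀ = 1.5976 rad.
Bracket: h₀ sin ϕ sin δ + cos ϕ cos δ sin h₀ = 1.5976×-0.21814×-0.11895 + 0.97592×0.99290×0.99964 = 0.041454 + 0.968642 = 1.010096.
Q̄ = (S_0/π) × [bracket] = (1361/π) × 1.010096 = 437.6 W/m².

Q̄ ≈ 438 W/m²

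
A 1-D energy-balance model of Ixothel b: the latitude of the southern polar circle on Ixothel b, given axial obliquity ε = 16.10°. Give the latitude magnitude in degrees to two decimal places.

The polar circle is the lowest latitude that experiences at least one full rotation of continuous darkness at the northern-summer solstice; it lies at |φ| = 90° − ε = 90° − 16.10° = 73.90°.

73.90°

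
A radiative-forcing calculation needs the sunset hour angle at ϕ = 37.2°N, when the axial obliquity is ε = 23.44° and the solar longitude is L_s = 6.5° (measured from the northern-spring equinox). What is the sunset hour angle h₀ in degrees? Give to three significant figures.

Solar declination: sin δ = sin ε · sin L_s = sin 23.44° × sin 6.5° = 0.04503, so δ = +2.581°.
cos h₀ = −tan ϕ · tan δ = −tan(+37.2°) × tan(+2.581°) = -0.0342, so h₀ = 1.6050 rad = 91.96°.

h₀ = 92.0°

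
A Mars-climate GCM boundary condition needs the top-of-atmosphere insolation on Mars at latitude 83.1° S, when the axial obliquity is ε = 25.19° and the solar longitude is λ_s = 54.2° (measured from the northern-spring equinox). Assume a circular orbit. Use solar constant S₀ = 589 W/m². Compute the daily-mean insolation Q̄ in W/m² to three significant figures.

Q̄ ≈ 0.00 W/m²

Solar declination: sin δ = sin ε · sin λ_s = sin 25.19° × sin 54.2° = 0.34521, so δ = +20.194°.
cos H₀ = −tan(-83.1°) tan(+20.194°) = 3.0395 ≥ 1 ⇒ polar night, H₀ = 0 and Q̄ = 0.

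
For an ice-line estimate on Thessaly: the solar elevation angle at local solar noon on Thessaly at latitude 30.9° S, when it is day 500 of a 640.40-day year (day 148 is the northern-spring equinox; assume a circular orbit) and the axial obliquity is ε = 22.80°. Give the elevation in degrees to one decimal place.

Solar longitude: λ_s = 360° × (500 − 148)/640.40 = 197.876°.
sin δ = sin 22.80° × sin 197.876° = -0.11895, so δ = -6.832°.
At local noon the hour angle is zero, so the zenith angle equals |φ − δ| = |-30.9° − (-6.832°)| = 24.068°.
Elevation = 90° − 24.068° = 65.9°.

65.9°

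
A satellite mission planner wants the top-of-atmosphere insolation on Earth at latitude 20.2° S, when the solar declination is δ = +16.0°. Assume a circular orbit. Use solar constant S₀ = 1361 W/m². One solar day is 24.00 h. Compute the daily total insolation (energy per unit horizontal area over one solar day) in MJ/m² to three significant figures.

28.4 MJ/m²

cos H₀ = −tan(-20.2°) tan(+16.000°) = 0.1055, H₀ = 1.4651 rad.
Bracket: H₀ sin φ sin δ + cos φ cos δ sin H₀ = 1.4651×-0.34530×0.27564 + 0.93849×0.96126×0.99442 = -0.139446 + 0.897099 = 0.757653.
Q̄ = (S₀/π) × [bracket] = (1361/π) × 0.757653 = 328.23 W/m².
Daily total = Q̄ × 24.00 h × 3600 s/h = 328.23 × 24.00 × 3600 / 10⁶ = 28.36 MJ/m².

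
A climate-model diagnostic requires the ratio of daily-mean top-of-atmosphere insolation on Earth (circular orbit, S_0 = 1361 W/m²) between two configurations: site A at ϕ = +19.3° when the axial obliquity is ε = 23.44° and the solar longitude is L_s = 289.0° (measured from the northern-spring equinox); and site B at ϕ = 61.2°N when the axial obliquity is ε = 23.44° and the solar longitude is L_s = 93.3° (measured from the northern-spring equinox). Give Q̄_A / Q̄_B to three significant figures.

Q̄_A / Q̄_B ≈ 0.606

— Configuration A (ϕ=+19.3°):
Solar declination: sin δ = sin ε · sin L_s = sin 23.44° × sin 289.0° = -0.37612, so δ = -22.093°.
cos h₀ = −tan(+19.3°) tan(-22.093°) = 0.1422, h₀ = 1.4282 rad.
Bracket: h₀ sin ϕ sin δ + cos ϕ cos δ sin h₀ = 1.4282×0.33051×-0.37612 + 0.94380×0.92657×0.98984 = -0.177542 + 0.865612 = 0.688070.
Q̄ = (S_0/π) × [bracket] = (1361/π) × 0.688070 = 298.09 W/m².
— Configuration B (ϕ=+61.2°):
Solar declination: sin δ = sin ε · sin L_s = sin 23.44° × sin 93.3° = 0.39713, so δ = +23.399°.
cos h₀ = −tan(+61.2°) tan(+23.399°) = -0.7871, h₀ = 2.4769 rad.
Bracket: h₀ sin ϕ sin δ + cos ϕ cos δ sin h₀ = 2.4769×0.87631×0.39713 + 0.48175×0.91776×0.61682 = 0.861983 + 0.272715 = 1.134698.
Q̄ = (S_0/π) × [bracket] = (1361/π) × 1.134698 = 491.57 W/m².
Ratio Q̄_A / Q̄_B = 298.09 / 491.57 = 0.6064.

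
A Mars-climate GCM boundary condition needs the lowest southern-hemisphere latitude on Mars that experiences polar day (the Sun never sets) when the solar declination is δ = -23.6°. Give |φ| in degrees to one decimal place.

|φ| = 66.4°

Polar day requires cos H₀ = −tan φ tan δ ≤ −1, i.e. tan φ tan δ ≥ 1.
The boundary is |tan φ| · |tan δ| = 1, so |φ| = 90° − |δ| = 90° − 23.6° = 66.4° in the southern hemisphere.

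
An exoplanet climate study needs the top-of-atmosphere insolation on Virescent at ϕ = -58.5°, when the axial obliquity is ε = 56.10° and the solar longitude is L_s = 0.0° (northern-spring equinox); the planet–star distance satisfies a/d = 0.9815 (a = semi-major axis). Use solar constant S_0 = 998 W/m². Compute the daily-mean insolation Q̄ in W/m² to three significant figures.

Solar declination: sin δ = sin ε · sin L_s = sin 56.10° × sin 0.0° = 0.00000, so δ = +0.000°.
cos h₀ = −tan(-58.5°) tan(+0.000°) = 0.0000, h₀ = 1.5708 rad.
Bracket: h₀ sin ϕ sin δ + cos ϕ cos δ sin h₀ = 1.5708×-0.85264×0.00000 + 0.52250×1.00000×1.00000 = -0.000000 + 0.522500 = 0.522500.
Inverse-square distance factor (a/d)² = 0.9815² = 0.963342.
Q̄ = (S_0/π) × 0.963342 × [bracket] = (998/π) × 0.963342 × 0.522500 = 159.9 W/m².

Q̄ ≈ 160 W/m²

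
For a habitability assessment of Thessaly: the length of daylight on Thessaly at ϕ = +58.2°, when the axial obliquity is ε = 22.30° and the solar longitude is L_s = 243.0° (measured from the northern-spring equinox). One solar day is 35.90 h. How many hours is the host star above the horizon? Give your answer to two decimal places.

Solar declination: sin δ = sin ε · sin L_s = sin 22.30° × sin 243.0° = -0.33810, so δ = -19.761°.
cos h₀ = −tan ϕ · tan δ = −tan(+58.2°) × tan(-19.761°) = 0.5794, so h₀ = 0.9528 rad = 54.59°.
Daylight = 2h₀/(2π) × 35.90 h = (0.9528/π) × 35.90 = 10.89 h.

10.89 h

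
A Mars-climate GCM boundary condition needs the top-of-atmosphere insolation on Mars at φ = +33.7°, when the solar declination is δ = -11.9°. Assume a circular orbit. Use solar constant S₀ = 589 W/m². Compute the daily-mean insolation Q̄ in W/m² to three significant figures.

cos H₀ = −tan(+33.7°) tan(-11.900°) = 0.1405, H₀ = 1.4298 rad.
Bracket: H₀ sin φ sin δ + cos φ cos δ sin H₀ = 1.4298×0.55484×-0.20620 + 0.83195×0.97851×0.99007 = -0.163581 + 0.805988 = 0.642407.
Q̄ = (S₀/π) × [bracket] = (589/π) × 0.642407 = 120.4 W/m².

Q̄ ≈ 120 W/m²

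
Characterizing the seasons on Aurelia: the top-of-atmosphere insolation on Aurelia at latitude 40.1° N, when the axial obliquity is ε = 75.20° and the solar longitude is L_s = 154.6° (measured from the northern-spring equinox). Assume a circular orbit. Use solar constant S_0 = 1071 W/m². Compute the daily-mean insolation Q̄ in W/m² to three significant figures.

Solar declination: sin δ = sin ε · sin L_s = sin 75.20° × sin 154.6° = 0.41470, so δ = +24.501°.
cos h₀ = −tan(+40.1°) tan(+24.501°) = -0.3838, h₀ = 1.9647 rad.
Bracket: h₀ sin ϕ sin δ + cos ϕ cos δ sin h₀ = 1.9647×0.64412×0.41470 + 0.76492×0.90996×0.92343 = 0.524804 + 0.642750 = 1.167554.
Q̄ = (S_0/π) × [bracket] = (1071/π) × 1.167554 = 398.0 W/m².

Q̄ ≈ 398 W/m²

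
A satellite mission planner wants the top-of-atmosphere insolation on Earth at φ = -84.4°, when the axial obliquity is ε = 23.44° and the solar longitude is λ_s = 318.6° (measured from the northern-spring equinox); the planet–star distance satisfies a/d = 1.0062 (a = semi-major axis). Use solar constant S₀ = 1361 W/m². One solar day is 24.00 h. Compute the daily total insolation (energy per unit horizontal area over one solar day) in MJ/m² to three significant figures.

Solar declination: sin δ = sin ε · sin λ_s = sin 23.44° × sin 318.6° = -0.26306, so δ = -15.252°.
cos H₀ = −tan(-84.4°) tan(-15.252°) = -2.7809 ≤ −1 ⇒ polar day, H₀ = π.
Bracket: H₀ sin φ sin δ + cos φ cos δ sin H₀ = 3.1416×-0.99523×-0.26306 + 0.09758×0.96478×0.00000 = 0.822487 + 0.000000 = 0.822487.
Inverse-square distance factor (a/d)² = 1.0062² = 1.012438.
Q̄ = (S₀/π) × 1.012438 × [bracket] = (1361/π) × 1.012438 × 0.822487 = 360.75 W/m².
Daily total = Q̄ × 24.00 h × 3600 s/h = 360.75 × 24.00 × 3600 / 10⁶ = 31.17 MJ/m².

31.2 MJ/m²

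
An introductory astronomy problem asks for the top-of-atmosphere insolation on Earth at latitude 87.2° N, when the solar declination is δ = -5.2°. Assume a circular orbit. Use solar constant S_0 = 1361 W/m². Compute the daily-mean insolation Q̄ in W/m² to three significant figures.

cos h₀ = −tan(+87.2°) tan(-5.200°) = 1.8608 ≥ 1 ⇒ polar night, h₀ = 0 and Q̄ = 0.

Q̄ ≈ 0.00 W/m²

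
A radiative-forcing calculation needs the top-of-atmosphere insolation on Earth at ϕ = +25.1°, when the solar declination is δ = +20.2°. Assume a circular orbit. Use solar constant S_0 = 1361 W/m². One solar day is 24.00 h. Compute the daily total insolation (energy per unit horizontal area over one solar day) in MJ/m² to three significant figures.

cos h₀ = −tan(+25.1°) tan(+20.200°) = -0.1724, h₀ = 1.7440 rad.
Bracket: h₀ sin ϕ sin δ + cos ϕ cos δ sin h₀ = 1.7440×0.42420×0.34530 + 0.90557×0.93849×0.98504 = 0.255455 + 0.837154 = 1.092609.
Q̄ = (S_0/π) × [bracket] = (1361/π) × 1.092609 = 473.34 W/m².
Daily total = Q̄ × 24.00 h × 3600 s/h = 473.34 × 24.00 × 3600 / 10⁶ = 40.90 MJ/m².

40.9 MJ/m²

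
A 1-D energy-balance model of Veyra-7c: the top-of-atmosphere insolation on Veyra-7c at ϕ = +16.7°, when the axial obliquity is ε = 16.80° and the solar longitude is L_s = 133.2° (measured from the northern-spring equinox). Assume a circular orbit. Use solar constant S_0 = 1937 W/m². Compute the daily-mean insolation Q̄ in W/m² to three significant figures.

Solar declination: sin δ = sin ε · sin L_s = sin 16.80° × sin 133.2° = 0.21070, so δ = +12.163°.
cos h₀ = −tan(+16.7°) tan(+12.163°) = -0.0647, h₀ = 1.6355 rad.
Bracket: h₀ sin ϕ sin δ + cos ϕ cos δ sin h₀ = 1.6355×0.28736×0.21070 + 0.95782×0.97755×0.99791 = 0.099024 + 0.934360 = 1.033384.
Q̄ = (S_0/π) × [bracket] = (1937/π) × 1.033384 = 637.1 W/m².

Q̄ ≈ 637 W/m²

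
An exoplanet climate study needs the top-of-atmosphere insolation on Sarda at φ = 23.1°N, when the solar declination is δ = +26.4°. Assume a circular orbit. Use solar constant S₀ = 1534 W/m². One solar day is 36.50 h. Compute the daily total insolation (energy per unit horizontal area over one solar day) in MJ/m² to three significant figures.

71.6 MJ/m²

cos H₀ = −tan(+23.1°) tan(+26.400°) = -0.2117, H₀ = 1.7841 rad.
Bracket: H₀ sin φ sin δ + cos φ cos δ sin H₀ = 1.7841×0.39234×0.44464 + 0.91982×0.89571×0.97733 = 0.311236 + 0.805214 = 1.116450.
Q̄ = (S₀/π) × [bracket] = (1534/π) × 1.116450 = 545.15 W/m².
Daily total = Q̄ × 36.50 h × 3600 s/h = 545.15 × 36.50 × 3600 / 10⁶ = 71.63 MJ/m².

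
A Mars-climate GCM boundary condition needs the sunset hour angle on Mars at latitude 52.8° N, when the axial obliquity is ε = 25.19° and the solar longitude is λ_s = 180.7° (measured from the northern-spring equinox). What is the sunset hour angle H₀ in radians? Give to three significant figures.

Solar declination: sin δ = sin ε · sin λ_s = sin 25.19° × sin 180.7° = -0.00520, so δ = -0.298°.
cos H₀ = −tan φ · tan δ = −tan(+52.8°) × tan(-0.298°) = 0.0069, so H₀ = 1.5639 rad = 89.61°.

H₀ = 1.56 rad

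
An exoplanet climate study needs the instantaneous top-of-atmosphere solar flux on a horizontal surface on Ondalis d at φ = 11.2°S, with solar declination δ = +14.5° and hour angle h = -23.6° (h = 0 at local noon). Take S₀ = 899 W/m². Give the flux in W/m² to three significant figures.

cos θ_z = sin φ sin δ + cos φ cos δ cos h = -0.048632 + 0.870278 = 0.821646.
Flux = S₀ · cos θ_z = 899 × 0.821646 = 738.7 W/m².

739 W/m²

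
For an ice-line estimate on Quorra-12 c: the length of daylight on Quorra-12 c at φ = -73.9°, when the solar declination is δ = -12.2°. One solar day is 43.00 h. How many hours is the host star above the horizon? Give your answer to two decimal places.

33.09 h

cos H₀ = −tan φ · tan δ = −tan(-73.9°) × tan(-12.200°) = -0.7491, so H₀ = 2.4175 rad = 138.51°.
Daylight = 2H₀/(2π) × 43.00 h = (2.4175/π) × 43.00 = 33.09 h.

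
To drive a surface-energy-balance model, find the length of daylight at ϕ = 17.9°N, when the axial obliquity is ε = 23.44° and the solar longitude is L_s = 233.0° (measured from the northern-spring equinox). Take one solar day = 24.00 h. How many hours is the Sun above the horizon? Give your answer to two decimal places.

11.17 h

Solar declination: sin δ = sin ε · sin L_s = sin 23.44° × sin 233.0° = -0.31769, so δ = -18.523°.
cos h₀ = −tan ϕ · tan δ = −tan(+17.9°) × tan(-18.523°) = 0.1082, so h₀ = 1.4624 rad = 83.79°.
Daylight = 2h₀/(2π) × 24.00 h = (1.4624/π) × 24.00 = 11.17 h.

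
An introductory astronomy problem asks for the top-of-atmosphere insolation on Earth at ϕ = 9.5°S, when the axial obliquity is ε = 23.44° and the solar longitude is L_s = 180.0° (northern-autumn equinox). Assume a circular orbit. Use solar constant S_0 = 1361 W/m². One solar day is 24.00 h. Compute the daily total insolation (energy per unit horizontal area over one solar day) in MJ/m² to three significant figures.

36.9 MJ/m²

Solar declination: sin δ = sin ε · sin L_s = sin 23.44° × sin 180.0° = 0.00000, so δ = +0.000°.
cos h₀ = −tan(-9.5°) tan(+0.000°) = 0.0000, h₀ = 1.5708 rad.
Bracket: h₀ sin ϕ sin δ + cos ϕ cos δ sin h₀ = 1.5708×-0.16505×0.00000 + 0.98629×1.00000×1.00000 = -0.000000 + 0.986290 = 0.986290.
Q̄ = (S_0/π) × [bracket] = (1361/π) × 0.986290 = 427.28 W/m².
Daily total = Q̄ × 24.00 h × 3600 s/h = 427.28 × 24.00 × 3600 / 10⁶ = 36.92 MJ/m².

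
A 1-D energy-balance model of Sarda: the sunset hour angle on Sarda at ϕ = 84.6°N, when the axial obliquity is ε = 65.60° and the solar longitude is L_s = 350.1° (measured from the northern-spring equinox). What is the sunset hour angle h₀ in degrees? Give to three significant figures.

Solar declination: sin δ = sin ε · sin L_s = sin 65.60° × sin 350.1° = -0.15657, so δ = -9.008°.
cos h₀ = −tan ϕ · tan δ = 1.6771 ≥ 1, so the host star never rises (polar night) and h₀ = 0.

h₀ = 0.00°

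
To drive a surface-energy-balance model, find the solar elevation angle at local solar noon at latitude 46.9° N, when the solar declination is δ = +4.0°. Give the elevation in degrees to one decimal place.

At local noon the hour angle is zero, so the zenith angle equals |φ − δ| = |+46.9° − (+4.000°)| = 42.900°.
Elevation = 90° − 42.900° = 47.1°.

47.1°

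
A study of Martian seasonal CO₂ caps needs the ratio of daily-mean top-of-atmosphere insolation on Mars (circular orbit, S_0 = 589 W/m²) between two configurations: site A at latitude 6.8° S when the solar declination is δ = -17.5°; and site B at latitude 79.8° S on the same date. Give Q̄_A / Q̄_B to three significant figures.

— Configuration A (ϕ=-6.8°):
cos h₀ = −tan(-6.8°) tan(-17.500°) = -0.0376, h₀ = 1.6084 rad.
Bracket: h₀ sin ϕ sin δ + cos ϕ cos δ sin h₀ = 1.6084×-0.11840×-0.30071 + 0.99297×0.95372×0.99929 = 0.057266 + 0.946343 = 1.003609.
Q̄ = (S_0/π) × [bracket] = (589/π) × 1.003609 = 188.16 W/m².
— Configuration B (ϕ=-79.8°):
cos h₀ = −tan(-79.8°) tan(-17.500°) = -1.7524 ≤ −1 ⇒ polar day, h₀ = π.
Bracket: h₀ sin ϕ sin δ + cos ϕ cos δ sin h₀ = 3.1416×-0.98420×-0.30071 + 0.17708×0.95372×0.00000 = 0.929784 + 0.000000 = 0.929784.
Q̄ = (S_0/π) × [bracket] = (589/π) × 0.929784 = 174.32 W/m².
Ratio Q̄_A / Q̄_B = 188.16 / 174.32 = 1.079.

Q̄_A / Q̄_B ≈ 1.08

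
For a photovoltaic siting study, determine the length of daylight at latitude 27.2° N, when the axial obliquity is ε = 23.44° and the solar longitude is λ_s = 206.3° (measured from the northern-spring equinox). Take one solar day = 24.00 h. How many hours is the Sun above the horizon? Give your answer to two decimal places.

11.30 h

Solar declination: sin δ = sin ε · sin λ_s = sin 23.44° × sin 206.3° = -0.17625, so δ = -10.151°.
cos H₀ = −tan φ · tan δ = −tan(+27.2°) × tan(-10.151°) = 0.0920, so H₀ = 1.4786 rad = 84.72°.
Daylight = 2H₀/(2π) × 24.00 h = (1.4786/π) × 24.00 = 11.30 h.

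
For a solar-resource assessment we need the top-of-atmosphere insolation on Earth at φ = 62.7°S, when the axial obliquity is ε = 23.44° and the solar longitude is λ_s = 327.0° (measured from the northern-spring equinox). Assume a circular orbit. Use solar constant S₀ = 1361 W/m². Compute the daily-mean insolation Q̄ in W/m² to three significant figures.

Solar declination: sin δ = sin ε · sin λ_s = sin 23.44° × sin 327.0° = -0.21665, so δ = -12.512°.
cos H₀ = −tan(-62.7°) tan(-12.512°) = -0.4300, H₀ = 2.0153 rad.
Bracket: H₀ sin φ sin δ + cos φ cos δ sin H₀ = 2.0153×-0.88862×-0.21665 + 0.45865×0.97625×0.90285 = 0.387985 + 0.404257 = 0.792242.
Q̄ = (S₀/π) × [bracket] = (1361/π) × 0.792242 = 343.2 W/m².

Q̄ ≈ 343 W/m²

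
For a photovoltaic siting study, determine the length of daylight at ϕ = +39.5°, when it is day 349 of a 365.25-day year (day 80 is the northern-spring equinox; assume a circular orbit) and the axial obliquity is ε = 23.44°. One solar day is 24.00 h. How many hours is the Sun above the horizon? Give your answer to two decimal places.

Solar longitude: L_s = 360° × (349 − 80)/365.25 = 265.133°.
sin δ = sin 23.44° × sin 265.133° = -0.39635, so δ = -23.350°.
cos h₀ = −tan ϕ · tan δ = −tan(+39.5°) × tan(-23.350°) = 0.3559, so h₀ = 1.2069 rad = 69.15°.
Daylight = 2h₀/(2π) × 24.00 h = (1.2069/π) × 24.00 = 9.22 h.

9.22 h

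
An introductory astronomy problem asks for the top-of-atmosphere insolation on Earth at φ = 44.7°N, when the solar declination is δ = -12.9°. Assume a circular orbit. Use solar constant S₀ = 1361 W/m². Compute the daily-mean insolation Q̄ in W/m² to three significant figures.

cos H₀ = −tan(+44.7°) tan(-12.900°) = 0.2266, H₀ = 1.3422 rad.
Bracket: H₀ sin φ sin δ + cos φ cos δ sin H₀ = 1.3422×0.70339×-0.22325 + 0.71080×0.97476×0.97398 = -0.210768 + 0.674831 = 0.464063.
Q̄ = (S₀/π) × [bracket] = (1361/π) × 0.464063 = 201.0 W/m².

Q̄ ≈ 201 W/m²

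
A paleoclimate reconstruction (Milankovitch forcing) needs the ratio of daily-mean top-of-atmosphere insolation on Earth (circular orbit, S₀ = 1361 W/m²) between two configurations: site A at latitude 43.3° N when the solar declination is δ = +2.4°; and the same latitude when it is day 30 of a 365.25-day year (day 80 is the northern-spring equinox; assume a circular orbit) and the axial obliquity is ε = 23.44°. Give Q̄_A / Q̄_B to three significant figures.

Q̄_A / Q̄_B ≈ 1.93

— Configuration A (φ=+43.3°):
cos H₀ = −tan(+43.3°) tan(+2.400°) = -0.0395, H₀ = 1.6103 rad.
Bracket: H₀ sin φ sin δ + cos φ cos δ sin H₀ = 1.6103×0.68582×0.04188 + 0.72777×0.99912×0.99922 = 0.046251 + 0.726562 = 0.772813.
Q̄ = (S₀/π) × [bracket] = (1361/π) × 0.772813 = 334.80 W/m².
— Configuration B (φ=+43.3°):
Solar longitude: λ_s = 360° × (30 − 80)/365.25 = -49.281°, i.e. -49.281° + 360° = 310.719°.
sin δ = sin 23.44° × sin 310.719° = -0.30149, so δ = -17.547°.
cos H₀ = −tan(+43.3°) tan(-17.547°) = 0.2980, H₀ = 1.2682 rad.
Bracket: H₀ sin φ sin δ + cos φ cos δ sin H₀ = 1.2682×0.68582×-0.30149 + 0.72777×0.95347×0.95457 = -0.262223 + 0.662383 = 0.400160.
Q̄ = (S₀/π) × [bracket] = (1361/π) × 0.400160 = 173.36 W/m².
Ratio Q̄_A / Q̄_B = 334.80 / 173.36 = 1.931.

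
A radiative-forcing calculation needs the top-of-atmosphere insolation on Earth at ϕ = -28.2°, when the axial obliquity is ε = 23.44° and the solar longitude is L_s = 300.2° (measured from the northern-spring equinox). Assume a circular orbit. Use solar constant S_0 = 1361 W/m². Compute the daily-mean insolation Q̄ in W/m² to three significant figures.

Q̄ ≈ 476 W/m²

Solar declination: sin δ = sin ε · sin L_s = sin 23.44° × sin 300.2° = -0.34380, so δ = -20.108°.
cos h₀ = −tan(-28.2°) tan(-20.108°) = -0.1963, h₀ = 1.7684 rad.
Bracket: h₀ sin ϕ sin δ + cos ϕ cos δ sin h₀ = 1.7684×-0.47255×-0.34380 + 0.88130×0.93904×0.98054 = 0.287299 + 0.811471 = 1.098770.
Q̄ = (S_0/π) × [bracket] = (1361/π) × 1.098770 = 476.0 W/m².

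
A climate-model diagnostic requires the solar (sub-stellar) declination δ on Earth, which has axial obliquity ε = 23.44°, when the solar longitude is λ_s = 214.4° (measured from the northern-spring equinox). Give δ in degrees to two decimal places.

δ = -12.99°

sin δ = sin ε · sin λ_s = sin 23.44° × sin 214.4° = -0.224737.
δ = arcsin(-0.224737) = -12.99°.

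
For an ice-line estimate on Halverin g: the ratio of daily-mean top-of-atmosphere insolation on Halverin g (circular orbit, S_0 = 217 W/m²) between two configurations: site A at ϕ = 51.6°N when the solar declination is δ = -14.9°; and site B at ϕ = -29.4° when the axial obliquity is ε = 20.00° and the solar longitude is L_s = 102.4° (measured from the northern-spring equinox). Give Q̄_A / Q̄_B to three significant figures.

— Configuration A (ϕ=+51.6°):
cos h₀ = −tan(+51.6°) tan(-14.900°) = 0.3357, h₀ = 1.2284 rad.
Bracket: h₀ sin ϕ sin δ + cos ϕ cos δ sin h₀ = 1.2284×0.78369×-0.25713 + 0.62115×0.96638×0.94197 = -0.247535 + 0.565433 = 0.317898.
Q̄ = (S_0/π) × [bracket] = (217/π) × 0.317898 = 21.958 W/m².
— Configuration B (ϕ=-29.4°):
Solar declination: sin δ = sin ε · sin L_s = sin 20.00° × sin 102.4° = 0.33404, so δ = +19.514°.
cos h₀ = −tan(-29.4°) tan(+19.514°) = 0.1997, h₀ = 1.3698 rad.
Bracket: h₀ sin ϕ sin δ + cos ϕ cos δ sin h₀ = 1.3698×-0.49090×0.33404 + 0.87121×0.94256×0.97986 = -0.224620 + 0.804629 = 0.580009.
Q̄ = (S_0/π) × [bracket] = (217/π) × 0.580009 = 40.063 W/m².
Ratio Q̄_A / Q̄_B = 21.958 / 40.063 = 0.5481.

Q̄_A / Q̄_B ≈ 0.548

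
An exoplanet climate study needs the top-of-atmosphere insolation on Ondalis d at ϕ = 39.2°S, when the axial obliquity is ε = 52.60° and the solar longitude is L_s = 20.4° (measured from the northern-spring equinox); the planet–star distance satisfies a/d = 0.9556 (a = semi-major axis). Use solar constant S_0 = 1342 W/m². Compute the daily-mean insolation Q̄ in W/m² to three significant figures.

Q̄ ≈ 191 W/m²

Solar declination: sin δ = sin ε · sin L_s = sin 52.60° × sin 20.4° = 0.27691, so δ = +16.076°.
cos h₀ = −tan(-39.2°) tan(+16.076°) = 0.2350, h₀ = 1.3335 rad.
Bracket: h₀ sin ϕ sin δ + cos ϕ cos δ sin h₀ = 1.3335×-0.63203×0.27691 + 0.77494×0.96090×0.97199 = -0.233383 + 0.723782 = 0.490399.
Inverse-square distance factor (a/d)² = 0.9556² = 0.913171.
Q̄ = (S_0/π) × 0.913171 × [bracket] = (1342/π) × 0.913171 × 0.490399 = 191.3 W/m².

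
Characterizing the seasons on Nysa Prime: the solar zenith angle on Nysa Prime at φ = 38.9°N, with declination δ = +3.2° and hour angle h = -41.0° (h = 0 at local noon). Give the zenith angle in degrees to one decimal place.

θ_z = 51.6°

cos θ_z = sin φ sin δ + cos φ cos δ cos h = 0.035054 + 0.586432 = 0.621486.
θ_z = arccos(0.621486) = 51.6°.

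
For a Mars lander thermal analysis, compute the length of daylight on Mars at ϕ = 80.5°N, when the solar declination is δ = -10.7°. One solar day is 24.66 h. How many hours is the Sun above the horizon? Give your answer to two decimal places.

cos h₀ = −tan ϕ · tan δ = 1.1291 ≥ 1, so the Sun never rises (polar night) and h₀ = 0.
Daylight = 2h₀/(2π) × 24.66 h = (0.0000/π) × 24.66 = 0.00 h.

0.00 h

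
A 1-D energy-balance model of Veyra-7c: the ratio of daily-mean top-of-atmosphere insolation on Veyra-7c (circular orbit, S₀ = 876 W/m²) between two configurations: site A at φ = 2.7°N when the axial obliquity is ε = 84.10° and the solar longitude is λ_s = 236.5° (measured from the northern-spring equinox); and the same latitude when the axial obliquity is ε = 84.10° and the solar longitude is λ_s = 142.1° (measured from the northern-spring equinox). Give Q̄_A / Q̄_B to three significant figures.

— Configuration A (φ=+2.7°):
Solar declination: sin δ = sin ε · sin λ_s = sin 84.10° × sin 236.5° = -0.82947, so δ = -56.044°.
cos H₀ = −tan(+2.7°) tan(-56.044°) = 0.0700, H₀ = 1.5007 rad.
Bracket: H₀ sin φ sin δ + cos φ cos δ sin H₀ = 1.5007×0.04711×-0.82947 + 0.99889×0.55855×0.99754 = -0.058642 + 0.556558 = 0.497916.
Q̄ = (S₀/π) × [bracket] = (876/π) × 0.497916 = 138.84 W/m².
— Configuration B (φ=+2.7°):
Solar declination: sin δ = sin ε · sin λ_s = sin 84.10° × sin 142.1° = 0.61103, so δ = +37.664°.
cos H₀ = −tan(+2.7°) tan(+37.664°) = -0.0364, H₀ = 1.6072 rad.
Bracket: H₀ sin φ sin δ + cos φ cos δ sin H₀ = 1.6072×0.04711×0.61103 + 0.99889×0.79161×0.99934 = 0.046264 + 0.790209 = 0.836473.
Q̄ = (S₀/π) × [bracket] = (876/π) × 0.836473 = 233.24 W/m².
Ratio Q̄_A / Q̄_B = 138.84 / 233.24 = 0.5953.

Q̄_A / Q̄_B ≈ 0.595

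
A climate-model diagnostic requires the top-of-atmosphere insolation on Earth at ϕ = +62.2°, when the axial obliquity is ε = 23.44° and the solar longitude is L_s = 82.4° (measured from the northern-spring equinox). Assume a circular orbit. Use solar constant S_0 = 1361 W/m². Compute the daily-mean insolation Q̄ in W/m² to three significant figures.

Solar declination: sin δ = sin ε · sin L_s = sin 23.44° × sin 82.4° = 0.39429, so δ = +23.222°.
cos h₀ = −tan(+62.2°) tan(+23.222°) = -0.8138, h₀ = 2.5214 rad.
Bracket: h₀ sin ϕ sin δ + cos ϕ cos δ sin h₀ = 2.5214×0.88458×0.39429 + 0.46639×0.91898×0.58118 = 0.879417 + 0.249096 = 1.128513.
Q̄ = (S_0/π) × [bracket] = (1361/π) × 1.128513 = 488.9 W/m².

Q̄ ≈ 489 W/m²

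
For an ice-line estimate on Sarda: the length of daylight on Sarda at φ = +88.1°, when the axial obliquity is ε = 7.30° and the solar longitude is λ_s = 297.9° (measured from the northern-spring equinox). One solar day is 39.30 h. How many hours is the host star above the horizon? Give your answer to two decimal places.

Solar declination: sin δ = sin ε · sin λ_s = sin 7.30° × sin 297.9° = -0.11230, so δ = -6.448°.
cos H₀ = −tan φ · tan δ = 3.4066 ≥ 1, so the host star never rises (polar night) and H₀ = 0.
Daylight = 2H₀/(2π) × 39.30 h = (0.0000/π) × 39.30 = 0.00 h.

0.00 h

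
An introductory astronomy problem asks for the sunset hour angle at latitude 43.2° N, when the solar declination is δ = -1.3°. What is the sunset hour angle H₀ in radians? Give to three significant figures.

cos H₀ = −tan φ · tan δ = −tan(+43.2°) × tan(-1.300°) = 0.0213, so H₀ = 1.5495 rad = 88.78°.

H₀ = 1.55 rad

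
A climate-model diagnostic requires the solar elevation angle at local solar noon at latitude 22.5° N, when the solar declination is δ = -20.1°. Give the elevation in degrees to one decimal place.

47.4°

At local noon the hour angle is zero, so the zenith angle equals |φ − δ| = |+22.5° − (-20.100°)| = 42.600°.
Elevation = 90° − 42.600° = 47.4°.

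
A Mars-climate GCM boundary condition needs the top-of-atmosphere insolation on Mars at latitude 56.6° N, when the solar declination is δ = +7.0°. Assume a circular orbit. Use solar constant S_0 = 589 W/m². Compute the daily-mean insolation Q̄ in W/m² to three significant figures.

Q̄ ≈ 134 W/m²

cos h₀ = −tan(+56.6°) tan(+7.000°) = -0.1862, h₀ = 1.7581 rad.
Bracket: h₀ sin ϕ sin δ + cos ϕ cos δ sin h₀ = 1.7581×0.83485×0.12187 + 0.55048×0.99255×0.98251 = 0.178875 + 0.536823 = 0.715698.
Q̄ = (S_0/π) × [bracket] = (589/π) × 0.715698 = 134.2 W/m².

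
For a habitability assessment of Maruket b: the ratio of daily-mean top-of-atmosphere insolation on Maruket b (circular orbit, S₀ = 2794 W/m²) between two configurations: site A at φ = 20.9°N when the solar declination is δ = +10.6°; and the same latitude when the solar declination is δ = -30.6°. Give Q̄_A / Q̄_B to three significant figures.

Q̄_A / Q̄_B ≈ 1.90

— Configuration A (φ=+20.9°):
cos H₀ = −tan(+20.9°) tan(+10.600°) = -0.0715, H₀ = 1.6423 rad.
Bracket: H₀ sin φ sin δ + cos φ cos δ sin H₀ = 1.6423×0.35674×0.18395 + 0.93420×0.98294×0.99744 = 0.107772 + 0.915912 = 1.023684.
Q̄ = (S₀/π) × [bracket] = (2794/π) × 1.023684 = 910.42 W/m².
— Configuration B (φ=+20.9°):
cos H₀ = −tan(+20.9°) tan(-30.600°) = 0.2258, H₀ = 1.3430 rad.
Bracket: H₀ sin φ sin δ + cos φ cos δ sin H₀ = 1.3430×0.35674×-0.50904 + 0.93420×0.86074×0.97417 = -0.243882 + 0.783333 = 0.539451.
Q̄ = (S₀/π) × [bracket] = (2794/π) × 0.539451 = 479.76 W/m².
Ratio Q̄_A / Q̄_B = 910.42 / 479.76 = 1.898.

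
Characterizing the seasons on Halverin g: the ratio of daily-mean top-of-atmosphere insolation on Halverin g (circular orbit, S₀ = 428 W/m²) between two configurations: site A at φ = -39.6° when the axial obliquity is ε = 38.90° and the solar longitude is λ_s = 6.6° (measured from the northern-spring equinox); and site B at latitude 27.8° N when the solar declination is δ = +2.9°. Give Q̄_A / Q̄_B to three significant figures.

— Configuration A (φ=-39.6°):
Solar declination: sin δ = sin ε · sin λ_s = sin 38.90° × sin 6.6° = 0.07218, so δ = +4.139°.
cos H₀ = −tan(-39.6°) tan(+4.139°) = 0.0599, H₀ = 1.5109 rad.
Bracket: H₀ sin φ sin δ + cos φ cos δ sin H₀ = 1.5109×-0.63742×0.07218 + 0.77051×0.99739×0.99821 = -0.069515 + 0.767123 = 0.697608.
Q̄ = (S₀/π) × [bracket] = (428/π) × 0.697608 = 95.040 W/m².
— Configuration B (φ=+27.8°):
cos H₀ = −tan(+27.8°) tan(+2.900°) = -0.0267, H₀ = 1.5975 rad.
Bracket: H₀ sin φ sin δ + cos φ cos δ sin H₀ = 1.5975×0.46639×0.05059 + 0.88458×0.99872×0.99964 = 0.037692 + 0.883130 = 0.920822.
Q̄ = (S₀/π) × [bracket] = (428/π) × 0.920822 = 125.45 W/m².
Ratio Q̄_A / Q̄_B = 95.040 / 125.45 = 0.7576.

Q̄_A / Q̄_B ≈ 0.758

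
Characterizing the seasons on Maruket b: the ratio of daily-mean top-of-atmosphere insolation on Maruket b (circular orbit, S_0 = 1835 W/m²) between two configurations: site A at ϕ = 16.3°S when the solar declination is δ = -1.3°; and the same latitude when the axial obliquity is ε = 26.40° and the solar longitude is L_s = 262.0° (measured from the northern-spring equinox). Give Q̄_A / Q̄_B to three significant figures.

— Configuration A (ϕ=-16.3°):
cos h₀ = −tan(-16.3°) tan(-1.300°) = -0.0066, h₀ = 1.5774 rad.
Bracket: h₀ sin ϕ sin δ + cos ϕ cos δ sin h₀ = 1.5774×-0.28067×-0.02269 + 0.95981×0.99974×0.99998 = 0.010046 + 0.959541 = 0.969587.
Q̄ = (S_0/π) × [bracket] = (1835/π) × 0.969587 = 566.33 W/m².
— Configuration B (ϕ=-16.3°):
Solar declination: sin δ = sin ε · sin L_s = sin 26.40° × sin 262.0° = -0.44031, so δ = -26.124°.
cos h₀ = −tan(-16.3°) tan(-26.124°) = -0.1434, h₀ = 1.7147 rad.
Bracket: h₀ sin ϕ sin δ + cos ϕ cos δ sin h₀ = 1.7147×-0.28067×-0.44031 + 0.95981×0.89785×0.98966 = 0.211906 + 0.852855 = 1.064761.
Q̄ = (S_0/π) × [bracket] = (1835/π) × 1.064761 = 621.93 W/m².
Ratio Q̄_A / Q̄_B = 566.33 / 621.93 = 0.9106.

Q̄_A / Q̄_B ≈ 0.911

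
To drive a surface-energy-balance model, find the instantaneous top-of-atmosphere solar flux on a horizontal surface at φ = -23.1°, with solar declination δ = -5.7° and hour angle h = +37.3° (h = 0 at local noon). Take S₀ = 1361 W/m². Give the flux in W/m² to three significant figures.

cos θ_z = sin φ sin δ + cos φ cos δ cos h = 0.038967 + 0.728076 = 0.767043.
Flux = S₀ · cos θ_z = 1361 × 0.767043 = 1044 W/m².

1.04e+03 W/m²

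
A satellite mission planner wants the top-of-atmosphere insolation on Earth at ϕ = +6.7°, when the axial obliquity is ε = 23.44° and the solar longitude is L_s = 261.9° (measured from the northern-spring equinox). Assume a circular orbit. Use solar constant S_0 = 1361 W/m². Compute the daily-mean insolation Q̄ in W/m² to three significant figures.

Q̄ ≈ 365 W/m²

Solar declination: sin δ = sin ε · sin L_s = sin 23.44° × sin 261.9° = -0.39382, so δ = -23.192°.
cos h₀ = −tan(+6.7°) tan(-23.192°) = 0.0503, h₀ = 1.5204 rad.
Bracket: h₀ sin ϕ sin δ + cos ϕ cos δ sin h₀ = 1.5204×0.11667×-0.39382 + 0.99317×0.91919×0.99873 = -0.069858 + 0.911753 = 0.841895.
Q̄ = (S_0/π) × [bracket] = (1361/π) × 0.841895 = 364.7 W/m².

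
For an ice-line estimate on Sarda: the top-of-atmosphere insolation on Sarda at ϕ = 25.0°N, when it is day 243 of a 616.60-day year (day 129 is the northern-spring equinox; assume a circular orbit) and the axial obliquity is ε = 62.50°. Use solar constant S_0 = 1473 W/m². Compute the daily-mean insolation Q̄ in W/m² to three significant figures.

Q̄ ≈ 555 W/m²

Solar longitude: L_s = 360° × (243 − 129)/616.60 = 66.559°.
sin δ = sin 62.50° × sin 66.559° = 0.81380, so δ = +54.469°.
cos h₀ = −tan(+25.0°) tan(+54.469°) = -0.6530, h₀ = 2.2823 rad.
Bracket: h₀ sin ϕ sin δ + cos ϕ cos δ sin h₀ = 2.2823×0.42262×0.81380 + 0.90631×0.58114×0.75736 = 0.784947 + 0.398896 = 1.183843.
Q̄ = (S_0/π) × [bracket] = (1473/π) × 1.183843 = 555.1 W/m².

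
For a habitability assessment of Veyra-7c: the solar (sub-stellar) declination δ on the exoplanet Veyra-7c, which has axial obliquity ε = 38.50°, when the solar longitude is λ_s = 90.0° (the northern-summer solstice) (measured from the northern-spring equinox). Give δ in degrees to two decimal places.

δ = +38.50°

sin δ = sin ε · sin λ_s = sin 38.50° × sin 90.0° = 0.622515.
δ = arcsin(0.622515) = +38.50°.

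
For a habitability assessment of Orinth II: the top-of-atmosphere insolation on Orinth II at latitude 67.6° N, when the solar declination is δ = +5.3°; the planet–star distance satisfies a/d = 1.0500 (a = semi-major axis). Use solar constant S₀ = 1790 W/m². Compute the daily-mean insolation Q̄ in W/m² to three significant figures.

cos H₀ = −tan(+67.6°) tan(+5.300°) = -0.2251, H₀ = 1.7978 rad.
Bracket: H₀ sin φ sin δ + cos φ cos δ sin H₀ = 1.7978×0.92455×0.09237 + 0.38107×0.99572×0.97434 = 0.153533 + 0.369703 = 0.523236.
Inverse-square distance factor (a/d)² = 1.0500² = 1.102500.
Q̄ = (S₀/π) × 1.102500 × [bracket] = (1790/π) × 1.102500 × 0.523236 = 328.7 W/m².

Q̄ ≈ 329 W/m²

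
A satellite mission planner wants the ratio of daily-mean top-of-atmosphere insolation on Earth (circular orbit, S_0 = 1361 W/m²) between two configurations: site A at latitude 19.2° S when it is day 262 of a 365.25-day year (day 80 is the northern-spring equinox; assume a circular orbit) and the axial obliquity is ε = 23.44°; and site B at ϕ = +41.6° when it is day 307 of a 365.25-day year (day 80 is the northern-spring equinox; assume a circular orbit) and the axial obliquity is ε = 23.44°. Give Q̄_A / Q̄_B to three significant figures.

Q̄_A / Q̄_B ≈ 2.07

— Configuration A (ϕ=-19.2°):
Solar longitude: L_s = 360° × (262 − 80)/365.25 = 179.384°.
sin δ = sin 23.44° × sin 179.384° = 0.00428, so δ = +0.245°.
cos h₀ = −tan(-19.2°) tan(+0.245°) = 0.0015, h₀ = 1.5693 rad.
Bracket: h₀ sin ϕ sin δ + cos ϕ cos δ sin h₀ = 1.5693×-0.32887×0.00428 + 0.94438×0.99999×1.00000 = -0.002209 + 0.944371 = 0.942162.
Q̄ = (S_0/π) × [bracket] = (1361/π) × 0.942162 = 408.16 W/m².
— Configuration B (ϕ=+41.6°):
Solar longitude: L_s = 360° × (307 − 80)/365.25 = 223.737°.
sin δ = sin 23.44° × sin 223.737° = -0.27501, so δ = -15.963°.
cos h₀ = −tan(+41.6°) tan(-15.963°) = 0.2540, h₀ = 1.3140 rad.
Bracket: h₀ sin ϕ sin δ + cos ϕ cos δ sin h₀ = 1.3140×0.66393×-0.27501 + 0.74780×0.96144×0.96721 = -0.239920 + 0.695390 = 0.455470.
Q̄ = (S_0/π) × [bracket] = (1361/π) × 0.455470 = 197.32 W/m².
Ratio Q̄_A / Q̄_B = 408.16 / 197.32 = 2.069.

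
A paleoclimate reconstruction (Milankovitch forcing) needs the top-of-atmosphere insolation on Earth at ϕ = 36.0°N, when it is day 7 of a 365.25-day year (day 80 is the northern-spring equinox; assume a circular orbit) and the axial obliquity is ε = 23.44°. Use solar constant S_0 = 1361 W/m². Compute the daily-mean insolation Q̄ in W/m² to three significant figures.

Solar longitude: L_s = 360° × (7 − 80)/365.25 = -71.951°, i.e. -71.951° + 360° = 288.049°.
sin δ = sin 23.44° × sin 288.049° = -0.37821, so δ = -22.223°.
cos h₀ = −tan(+36.0°) tan(-22.223°) = 0.2968, h₀ = 1.2694 rad.
Bracket: h₀ sin ϕ sin δ + cos ϕ cos δ sin h₀ = 1.2694×0.58779×-0.37821 + 0.80902×0.92572×0.95493 = -0.282198 + 0.715172 = 0.432974.
Q̄ = (S_0/π) × [bracket] = (1361/π) × 0.432974 = 187.6 W/m².

Q̄ ≈ 188 W/m²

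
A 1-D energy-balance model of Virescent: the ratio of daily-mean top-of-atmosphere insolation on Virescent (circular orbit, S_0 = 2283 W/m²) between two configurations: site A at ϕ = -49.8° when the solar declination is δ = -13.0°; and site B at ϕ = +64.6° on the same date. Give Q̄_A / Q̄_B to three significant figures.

— Configuration A (ϕ=-49.8°):
cos h₀ = −tan(-49.8°) tan(-13.000°) = -0.2732, h₀ = 1.8475 rad.
Bracket: h₀ sin ϕ sin δ + cos ϕ cos δ sin h₀ = 1.8475×-0.76380×-0.22495 + 0.64546×0.97437×0.96196 = 0.317432 + 0.604993 = 0.922425.
Q̄ = (S_0/π) × [bracket] = (2283/π) × 0.922425 = 670.33 W/m².
— Configuration B (ϕ=+64.6°):
cos h₀ = −tan(+64.6°) tan(-13.000°) = 0.4862, h₀ = 1.0631 rad.
Bracket: h₀ sin ϕ sin δ + cos ϕ cos δ sin h₀ = 1.0631×0.90334×-0.22495 + 0.42894×0.97437×0.87384 = -0.216029 + 0.365218 = 0.149189.
Q̄ = (S_0/π) × [bracket] = (2283/π) × 0.149189 = 108.42 W/m².
Ratio Q̄_A / Q̄_B = 670.33 / 108.42 = 6.183.

Q̄_A / Q̄_B ≈ 6.18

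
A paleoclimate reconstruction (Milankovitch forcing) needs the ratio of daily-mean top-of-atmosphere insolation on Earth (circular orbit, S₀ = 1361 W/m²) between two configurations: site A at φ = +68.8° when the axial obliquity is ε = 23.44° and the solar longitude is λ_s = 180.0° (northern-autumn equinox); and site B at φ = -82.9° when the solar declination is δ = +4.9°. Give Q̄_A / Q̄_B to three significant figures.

— Configuration A (φ=+68.8°):
Solar declination: sin δ = sin ε · sin λ_s = sin 23.44° × sin 180.0° = 0.00000, so δ = +0.000°.
cos H₀ = −tan(+68.8°) tan(+0.000°) = -0.0000, H₀ = 1.5708 rad.
Bracket: H₀ sin φ sin δ + cos φ cos δ sin H₀ = 1.5708×0.93232×0.00000 + 0.36162×1.00000×1.00000 = 0.000000 + 0.361620 = 0.361620.
Q̄ = (S₀/π) × [bracket] = (1361/π) × 0.361620 = 156.66 W/m².
— Configuration B (φ=-82.9°):
cos H₀ = −tan(-82.9°) tan(+4.900°) = 0.6883, H₀ = 0.8117 rad.
Bracket: H₀ sin φ sin δ + cos φ cos δ sin H₀ = 0.8117×-0.99233×0.08542 + 0.12360×0.99635×0.72544 = -0.068804 + 0.089337 = 0.020533.
Q̄ = (S₀/π) × [bracket] = (1361/π) × 0.020533 = 8.8953 W/m².
Ratio Q̄_A / Q̄_B = 156.66 / 8.8953 = 17.61.

Q̄_A / Q̄_B ≈ 17.6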